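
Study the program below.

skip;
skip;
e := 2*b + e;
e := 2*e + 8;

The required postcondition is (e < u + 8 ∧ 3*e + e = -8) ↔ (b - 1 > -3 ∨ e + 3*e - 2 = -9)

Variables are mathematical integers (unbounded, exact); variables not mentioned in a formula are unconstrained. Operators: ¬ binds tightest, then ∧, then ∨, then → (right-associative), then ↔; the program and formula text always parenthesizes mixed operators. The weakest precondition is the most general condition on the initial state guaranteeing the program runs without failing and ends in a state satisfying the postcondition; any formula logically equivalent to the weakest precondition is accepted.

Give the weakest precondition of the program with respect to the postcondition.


Working backward. After the program, the postcondition (e < u + 8 ∧ 3*e + e = -8) ↔ (b - 1 > -3 ∨ e + 3*e - 2 = -9) must hold; in canonical form it is (e < u + 8 ∧ 4*e = -8) ↔ (b > -2 ∨ 4*e = -7).
Before e := 2*e + 8: (2*e < u ∧ 8*e = -40) ↔ (b > -2 ∨ 8*e = -39)
Before e := 2*b + e: (4*b + 2*e < u ∧ 16*b + 8*e = -40) ↔ (b > -2 ∨ 16*b + 8*e = -39)
Before skip: (4*b + 2*e < u ∧ 16*b + 8*e = -40) ↔ (b > -2 ∨ 16*b + 8*e = -39)
Before skip: (4*b + 2*e < u ∧ 16*b + 8*e = -40) ↔ (b > -2 ∨ 16*b + 8*e = -39)
Answer: WP = (4*b + 2*e < u ∧ 16*b + 8*e = -40) ↔ (b > -2 ∨ 16*b + 8*e = -39)


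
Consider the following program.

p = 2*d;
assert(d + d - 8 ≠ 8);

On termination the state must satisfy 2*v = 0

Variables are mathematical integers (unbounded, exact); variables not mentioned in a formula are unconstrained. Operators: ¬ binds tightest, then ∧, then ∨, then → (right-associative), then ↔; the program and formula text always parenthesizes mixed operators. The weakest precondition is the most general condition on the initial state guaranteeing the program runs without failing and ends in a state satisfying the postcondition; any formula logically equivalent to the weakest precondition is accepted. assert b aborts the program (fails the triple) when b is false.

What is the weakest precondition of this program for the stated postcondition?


Working backward. After the program, 2*v = 0 must hold.
Before assert d + d - 8 ≠ 8: 2*d ≠ 16 ∧ 2*v = 0
Before p := 2*d: 2*d ≠ 16 ∧ 2*v = 0
Answer: WP = 2*d ≠ 16 ∧ 2*v = 0


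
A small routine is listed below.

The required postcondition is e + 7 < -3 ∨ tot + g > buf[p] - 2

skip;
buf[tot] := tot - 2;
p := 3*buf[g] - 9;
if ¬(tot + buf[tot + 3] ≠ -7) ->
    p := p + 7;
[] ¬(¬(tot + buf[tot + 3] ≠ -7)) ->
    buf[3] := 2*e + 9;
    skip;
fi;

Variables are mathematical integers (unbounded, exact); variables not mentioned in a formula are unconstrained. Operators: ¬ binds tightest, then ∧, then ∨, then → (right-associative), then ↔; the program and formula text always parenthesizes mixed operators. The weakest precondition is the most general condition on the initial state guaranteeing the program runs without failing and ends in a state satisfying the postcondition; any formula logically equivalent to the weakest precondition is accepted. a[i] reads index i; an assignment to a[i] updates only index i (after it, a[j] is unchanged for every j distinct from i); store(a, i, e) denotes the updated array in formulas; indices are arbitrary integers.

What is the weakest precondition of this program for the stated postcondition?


Working backward. After the program, the postcondition e + 7 < -3 ∨ tot + g > buf[p] - 2 must hold; in canonical form it is e < -10 ∨ g + tot > buf[p] - 2.
Then branch requires e < -10 ∨ g + tot > buf[p + 7] - 2; else branch requires e < -10 ∨ g + tot > store(buf, 3, 2*e + 9)[p] - 2.
Before the if: ((¬(buf[tot + 3] + tot ≠ -7)) → (e < -10 ∨ g + tot > buf[p + 7] - 2)) ∧ (buf[tot + 3] + tot ≠ -7 → (e < -10 ∨ g + tot > store(buf, 3, 2*e + 9)[p] - 2))
Before p := 3*buf[g] - 9: ((¬(buf[tot + 3] + tot ≠ -7)) → (e < -10 ∨ g + tot > buf[3*buf[g] - 2] - 2)) ∧ (buf[tot + 3] + tot ≠ -7 → (e < -10 ∨ g + tot > store(buf, 3, 2*e + 9)[3*buf[g] - 9] - 2))
Before buf[tot] := tot - 2: ((¬(store(buf, tot, tot - 2)[tot + 3] + tot ≠ -7)) → (e < -10 ∨ g + tot > store(buf, tot, tot - 2)[3*store(buf, tot, tot - 2)[g] - 2] - 2)) ∧ (store(buf, tot, tot - 2)[tot + 3] + tot ≠ -7 → (e < -10 ∨ g + tot > store(store(buf, tot, tot - 2), 3, 2*e + 9)[3*store(buf, tot, tot - 2)[g] - 9] - 2))
Before skip: ((¬(store(buf, tot, tot - 2)[tot + 3] + tot ≠ -7)) → (e < -10 ∨ g + tot > store(buf, tot, tot - 2)[3*store(buf, tot, tot - 2)[g] - 2] - 2)) ∧ (store(buf, tot, tot - 2)[tot + 3] + tot ≠ -7 → (e < -10 ∨ g + tot > store(store(buf, tot, tot - 2), 3, 2*e + 9)[3*store(buf, tot, tot - 2)[g] - 9] - 2))
Answer: WP = ((¬(store(buf, tot, tot - 2)[tot + 3] + tot ≠ -7)) → (e < -10 ∨ g + tot > store(buf, tot, tot - 2)[3*store(buf, tot, tot - 2)[g] - 2] - 2)) ∧ (store(buf, tot, tot - 2)[tot + 3] + tot ≠ -7 → (e < -10 ∨ g + tot > store(store(buf, tot, tot - 2), 3, 2*e + 9)[3*store(buf, tot, tot - 2)[g] - 9] - 2))


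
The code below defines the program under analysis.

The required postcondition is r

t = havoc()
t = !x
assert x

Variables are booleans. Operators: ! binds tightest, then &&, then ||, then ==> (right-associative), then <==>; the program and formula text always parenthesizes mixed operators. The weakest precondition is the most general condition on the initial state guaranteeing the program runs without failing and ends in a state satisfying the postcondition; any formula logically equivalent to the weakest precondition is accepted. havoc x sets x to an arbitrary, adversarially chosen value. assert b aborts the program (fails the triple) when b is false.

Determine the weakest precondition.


Working backward. After the program, r must hold.
Before assert x: x && r
Before t := !x: x && r
Before havoc t: x && r
Answer: WP = x && r


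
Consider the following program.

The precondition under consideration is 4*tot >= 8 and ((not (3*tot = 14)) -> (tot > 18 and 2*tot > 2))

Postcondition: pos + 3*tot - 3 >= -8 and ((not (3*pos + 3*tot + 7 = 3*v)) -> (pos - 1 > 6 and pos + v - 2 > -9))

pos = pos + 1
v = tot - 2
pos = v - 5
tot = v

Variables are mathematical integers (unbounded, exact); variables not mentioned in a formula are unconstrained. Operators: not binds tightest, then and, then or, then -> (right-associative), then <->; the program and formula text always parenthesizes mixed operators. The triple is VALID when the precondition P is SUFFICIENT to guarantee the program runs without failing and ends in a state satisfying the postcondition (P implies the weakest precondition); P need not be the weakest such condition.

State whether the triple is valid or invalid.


Working backward. After the program, the postcondition pos + 3*tot - 3 >= -8 and ((not (3*pos + 3*tot + 7 = 3*v)) -> (pos - 1 > 6 and pos + v - 2 > -9)) must hold; in canonical form it is pos + 3*tot >= -5 and ((not (3*pos + 3*tot = 3*v - 7)) -> (pos > 7 and pos + v > -7)).
Before tot := v: pos + 3*v >= -5 and ((not (3*pos = -7)) -> (pos > 7 and pos + v > -7))
Before pos := v - 5: 4*v >= 0 and ((not (3*v = 8)) -> (v > 12 and 2*v > -2))
Before v := tot - 2: 4*tot >= 8 and ((not (3*tot = 14)) -> (tot > 14 and 2*tot > 2))
Before pos := pos + 1: 4*tot >= 8 and ((not (3*tot = 14)) -> (tot > 14 and 2*tot > 2))
The weakest precondition is 4*tot >= 8 and ((not (3*tot = 14)) -> (tot > 14 and 2*tot > 2)).
Check whether 4*tot >= 8 and ((not (3*tot = 14)) -> (tot > 18 and 2*tot > 2)) implies it.
Every state satisfying the precondition satisfies the weakest precondition: the implication holds.
Answer: valid


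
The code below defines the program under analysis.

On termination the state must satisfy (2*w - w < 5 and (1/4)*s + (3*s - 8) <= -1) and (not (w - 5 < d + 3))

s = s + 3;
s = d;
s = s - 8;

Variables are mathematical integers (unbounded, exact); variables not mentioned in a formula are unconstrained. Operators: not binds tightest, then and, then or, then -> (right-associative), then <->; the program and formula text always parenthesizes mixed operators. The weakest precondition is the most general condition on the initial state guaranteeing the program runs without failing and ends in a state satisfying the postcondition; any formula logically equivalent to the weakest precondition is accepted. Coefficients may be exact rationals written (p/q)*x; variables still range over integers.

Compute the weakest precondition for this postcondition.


Working backward. After the program, the postcondition (2*w - w < 5 and (1/4)*s + (3*s - 8) <= -1) and (not (w - 5 < d + 3)) must hold; in canonical form it is w < 5 and (13/4)*s <= 7 and (not (w < d + 8)).
Before s := s - 8: w < 5 and (13/4)*s <= 33 and (not (w < d + 8))
Before s := d: w < 5 and (13/4)*d <= 33 and (not (w < d + 8))
Before s := s + 3: w < 5 and (13/4)*d <= 33 and (not (w < d + 8))
Answer: WP = w < 5 and (13/4)*d <= 33 and (not (w < d + 8))


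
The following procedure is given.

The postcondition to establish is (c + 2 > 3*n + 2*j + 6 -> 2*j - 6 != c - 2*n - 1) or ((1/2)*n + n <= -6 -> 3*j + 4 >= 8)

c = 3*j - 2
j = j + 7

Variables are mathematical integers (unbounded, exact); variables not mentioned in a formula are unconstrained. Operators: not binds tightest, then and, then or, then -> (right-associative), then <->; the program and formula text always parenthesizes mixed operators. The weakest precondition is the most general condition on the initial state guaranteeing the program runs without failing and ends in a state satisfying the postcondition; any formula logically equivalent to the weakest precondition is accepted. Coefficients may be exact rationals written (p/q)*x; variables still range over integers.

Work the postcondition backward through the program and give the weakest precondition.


Working backward. After the program, the postcondition (c + 2 > 3*n + 2*j + 6 -> 2*j - 6 != c - 2*n - 1) or ((1/2)*n + n <= -6 -> 3*j + 4 >= 8) must hold; in canonical form it is (c > 2*j + 3*n + 4 -> 2*j + 2*n != c + 5) or ((3/2)*n <= -6 -> 3*j >= 4).
Before j := j + 7: (c > 2*j + 3*n + 18 -> 2*j + 2*n != c - 9) or ((3/2)*n <= -6 -> 3*j >= -17)
Before c := 3*j - 2: (j > 3*n + 20 -> 2*n != j - 11) or ((3/2)*n <= -6 -> 3*j >= -17)
Answer: WP = (j > 3*n + 20 -> 2*n != j - 11) or ((3/2)*n <= -6 -> 3*j >= -17)


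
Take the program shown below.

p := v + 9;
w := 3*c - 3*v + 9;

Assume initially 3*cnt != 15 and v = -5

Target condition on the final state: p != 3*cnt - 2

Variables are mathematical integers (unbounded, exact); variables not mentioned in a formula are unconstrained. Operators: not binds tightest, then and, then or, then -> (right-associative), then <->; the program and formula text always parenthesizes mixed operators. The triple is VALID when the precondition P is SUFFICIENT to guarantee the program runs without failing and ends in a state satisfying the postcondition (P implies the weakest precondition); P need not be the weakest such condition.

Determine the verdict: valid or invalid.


Working backward. After the program, p != 3*cnt - 2 must hold.
Before w := 3*c - 3*v + 9: p != 3*cnt - 2
Before p := v + 9: v != 3*cnt - 11
The weakest precondition is v != 3*cnt - 11.
Check whether 3*cnt != 15 and v = -5 implies it.
Countermodel: at the initial state cnt = 2, v = -5, the precondition holds but the weakest precondition fails.
Answer: invalid


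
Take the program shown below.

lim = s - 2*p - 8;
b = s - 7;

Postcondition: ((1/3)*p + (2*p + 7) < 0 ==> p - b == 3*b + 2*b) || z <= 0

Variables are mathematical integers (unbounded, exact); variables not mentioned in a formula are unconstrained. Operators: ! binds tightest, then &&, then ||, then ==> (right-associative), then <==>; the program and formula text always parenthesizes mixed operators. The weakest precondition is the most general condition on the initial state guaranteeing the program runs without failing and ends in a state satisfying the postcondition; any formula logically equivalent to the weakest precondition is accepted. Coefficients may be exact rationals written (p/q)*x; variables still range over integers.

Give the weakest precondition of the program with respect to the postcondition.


Working backward. After the program, the postcondition ((1/3)*p + (2*p + 7) < 0 ==> p - b == 3*b + 2*b) || z <= 0 must hold; in canonical form it is ((7/3)*p < -7 ==> p == 6*b) || z <= 0.
Before b := s - 7: ((7/3)*p < -7 ==> p == 6*s - 42) || z <= 0
Before lim := s - 2*p - 8: ((7/3)*p < -7 ==> p == 6*s - 42) || z <= 0
Answer: WP = ((7/3)*p < -7 ==> p == 6*s - 42) || z <= 0


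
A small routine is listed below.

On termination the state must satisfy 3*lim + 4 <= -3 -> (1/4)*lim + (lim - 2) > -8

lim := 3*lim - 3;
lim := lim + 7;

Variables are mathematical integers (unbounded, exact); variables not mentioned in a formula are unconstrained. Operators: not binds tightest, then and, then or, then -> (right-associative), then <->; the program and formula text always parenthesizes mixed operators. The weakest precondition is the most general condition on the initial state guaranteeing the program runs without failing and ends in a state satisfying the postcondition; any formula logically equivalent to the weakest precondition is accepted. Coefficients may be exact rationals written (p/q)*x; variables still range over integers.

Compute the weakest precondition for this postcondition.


Working backward. After the program, the postcondition 3*lim + 4 <= -3 -> (1/4)*lim + (lim - 2) > -8 must hold; in canonical form it is 3*lim <= -7 -> (5/4)*lim > -6.
Before lim := lim + 7: 3*lim <= -28 -> (5/4)*lim > -59/4
Before lim := 3*lim - 3: 9*lim <= -19 -> (15/4)*lim > -11
Answer: WP = 9*lim <= -19 -> (15/4)*lim > -11


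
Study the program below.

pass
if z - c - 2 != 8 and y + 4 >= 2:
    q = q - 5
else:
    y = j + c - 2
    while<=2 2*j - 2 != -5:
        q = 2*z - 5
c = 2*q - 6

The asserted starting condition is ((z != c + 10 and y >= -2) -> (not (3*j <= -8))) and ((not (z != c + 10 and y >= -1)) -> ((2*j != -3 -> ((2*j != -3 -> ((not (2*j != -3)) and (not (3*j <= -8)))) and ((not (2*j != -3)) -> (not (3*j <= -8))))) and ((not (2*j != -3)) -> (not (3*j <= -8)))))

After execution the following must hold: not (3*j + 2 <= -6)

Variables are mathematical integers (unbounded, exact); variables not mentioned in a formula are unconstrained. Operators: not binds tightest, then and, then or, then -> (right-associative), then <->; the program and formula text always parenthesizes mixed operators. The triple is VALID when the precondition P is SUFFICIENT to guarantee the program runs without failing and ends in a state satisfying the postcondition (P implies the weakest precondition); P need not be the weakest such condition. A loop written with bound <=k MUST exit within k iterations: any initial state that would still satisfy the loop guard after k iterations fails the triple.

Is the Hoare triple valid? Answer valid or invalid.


Working backward. After the program, the postcondition not (3*j + 2 <= -6) must hold; in canonical form it is not (3*j <= -8).
Before c := 2*q - 6: not (3*j <= -8)
Then branch requires not (3*j <= -8); else branch requires (2*j != -3 -> ((2*j != -3 -> ((not (2*j != -3)) and (not (3*j <= -8)))) and ((not (2*j != -3)) -> (not (3*j <= -8))))) and ((not (2*j != -3)) -> (not (3*j <= -8))).
Before the if: ((z != c + 10 and y >= -2) -> (not (3*j <= -8))) and ((not (z != c + 10 and y >= -2)) -> ((2*j != -3 -> ((2*j != -3 -> ((not (2*j != -3)) and (not (3*j <= -8)))) and ((not (2*j != -3)) -> (not (3*j <= -8))))) and ((not (2*j != -3)) -> (not (3*j <= -8)))))
Before skip: ((z != c + 10 and y >= -2) -> (not (3*j <= -8))) and ((not (z != c + 10 and y >= -2)) -> ((2*j != -3 -> ((2*j != -3 -> ((not (2*j != -3)) and (not (3*j <= -8)))) and ((not (2*j != -3)) -> (not (3*j <= -8))))) and ((not (2*j != -3)) -> (not (3*j <= -8)))))
The weakest precondition is ((z != c + 10 and y >= -2) -> (not (3*j <= -8))) and ((not (z != c + 10 and y >= -2)) -> ((2*j != -3 -> ((2*j != -3 -> ((not (2*j != -3)) and (not (3*j <= -8)))) and ((not (2*j != -3)) -> (not (3*j <= -8))))) and ((not (2*j != -3)) -> (not (3*j <= -8))))).
Check whether ((z != c + 10 and y >= -2) -> (not (3*j <= -8))) and ((not (z != c + 10 and y >= -1)) -> ((2*j != -3 -> ((2*j != -3 -> ((not (2*j != -3)) and (not (3*j <= -8)))) and ((not (2*j != -3)) -> (not (3*j <= -8))))) and ((not (2*j != -3)) -> (not (3*j <= -8))))) implies it.
Every state satisfying the precondition satisfies the weakest precondition: the implication holds.
Answer: valid


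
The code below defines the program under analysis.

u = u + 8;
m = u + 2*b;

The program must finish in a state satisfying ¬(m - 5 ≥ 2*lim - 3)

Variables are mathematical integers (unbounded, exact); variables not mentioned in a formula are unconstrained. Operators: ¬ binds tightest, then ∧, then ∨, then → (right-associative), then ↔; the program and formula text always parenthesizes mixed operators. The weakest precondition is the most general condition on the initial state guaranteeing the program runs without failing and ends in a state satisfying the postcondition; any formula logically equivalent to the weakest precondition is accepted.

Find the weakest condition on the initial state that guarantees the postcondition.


Working backward. After the program, the postcondition ¬(m - 5 ≥ 2*lim - 3) must hold; in canonical form it is ¬(m ≥ 2*lim + 2).
Before m := u + 2*b: ¬(2*b + u ≥ 2*lim + 2)
Before u := u + 8: ¬(2*b + u ≥ 2*lim - 6)
Answer: WP = ¬(2*b + u ≥ 2*lim - 6)


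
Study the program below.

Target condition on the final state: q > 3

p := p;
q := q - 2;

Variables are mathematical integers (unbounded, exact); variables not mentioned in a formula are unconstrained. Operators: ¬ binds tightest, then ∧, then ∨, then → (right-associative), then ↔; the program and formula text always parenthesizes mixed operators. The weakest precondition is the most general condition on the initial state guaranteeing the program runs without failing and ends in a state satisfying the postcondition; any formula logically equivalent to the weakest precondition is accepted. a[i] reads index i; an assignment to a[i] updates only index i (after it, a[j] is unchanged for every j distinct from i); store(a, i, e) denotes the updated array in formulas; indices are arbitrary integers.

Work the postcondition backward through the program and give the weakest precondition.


Working backward. After the program, q > 3 must hold.
Before q := q - 2: q > 5
Before p := p: q > 5
Answer: WP = q > 5


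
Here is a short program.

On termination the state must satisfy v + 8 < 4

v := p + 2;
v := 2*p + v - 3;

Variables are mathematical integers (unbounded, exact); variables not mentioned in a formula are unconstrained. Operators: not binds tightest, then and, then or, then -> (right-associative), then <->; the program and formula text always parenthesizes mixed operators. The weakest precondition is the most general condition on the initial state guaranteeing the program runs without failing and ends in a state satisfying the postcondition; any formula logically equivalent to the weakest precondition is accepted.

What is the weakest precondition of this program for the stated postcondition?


Working backward. After the program, the postcondition v + 8 < 4 must hold; in canonical form it is v < -4.
Before v := 2*p + v - 3: 2*p + v < -1
Before v := p + 2: 3*p < -3
Answer: WP = 3*p < -3


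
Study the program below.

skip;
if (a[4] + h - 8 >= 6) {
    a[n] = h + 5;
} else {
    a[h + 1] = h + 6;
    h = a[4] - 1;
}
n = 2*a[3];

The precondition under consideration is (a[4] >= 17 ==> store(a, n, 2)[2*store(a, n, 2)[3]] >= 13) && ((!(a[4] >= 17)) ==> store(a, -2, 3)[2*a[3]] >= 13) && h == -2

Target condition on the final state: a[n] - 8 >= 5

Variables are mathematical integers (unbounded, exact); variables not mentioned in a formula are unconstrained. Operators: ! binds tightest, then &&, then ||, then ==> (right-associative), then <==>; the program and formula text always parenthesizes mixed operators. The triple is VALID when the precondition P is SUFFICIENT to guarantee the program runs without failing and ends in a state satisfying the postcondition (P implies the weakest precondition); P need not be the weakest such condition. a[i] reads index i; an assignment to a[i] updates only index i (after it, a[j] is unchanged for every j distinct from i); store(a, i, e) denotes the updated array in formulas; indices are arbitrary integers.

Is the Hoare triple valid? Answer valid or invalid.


Working backward. After the program, the postcondition a[n] - 8 >= 5 must hold; in canonical form it is a[n] >= 13.
Before n := 2*a[3]: a[2*a[3]] >= 13
Then branch requires store(a, n, h + 5)[2*store(a, n, h + 5)[3]] >= 13; else branch requires store(a, h + 1, h + 6)[2*store(a, h + 1, h + 6)[3]] >= 13.
Before the if: (a[4] + h >= 14 ==> store(a, n, h + 5)[2*store(a, n, h + 5)[3]] >= 13) && ((!(a[4] + h >= 14)) ==> store(a, h + 1, h + 6)[2*store(a, h + 1, h + 6)[3]] >= 13)
Before skip: (a[4] + h >= 14 ==> store(a, n, h + 5)[2*store(a, n, h + 5)[3]] >= 13) && ((!(a[4] + h >= 14)) ==> store(a, h + 1, h + 6)[2*store(a, h + 1, h + 6)[3]] >= 13)
The weakest precondition is (a[4] + h >= 14 ==> store(a, n, h + 5)[2*store(a, n, h + 5)[3]] >= 13) && ((!(a[4] + h >= 14)) ==> store(a, h + 1, h + 6)[2*store(a, h + 1, h + 6)[3]] >= 13).
Check whether (a[4] >= 17 ==> store(a, n, 2)[2*store(a, n, 2)[3]] >= 13) && ((!(a[4] >= 17)) ==> store(a, -2, 3)[2*a[3]] >= 13) && h == -2 implies it.
Countermodel: at the initial state a = {[-2] = 5, [-1] = 5, [3] = 5, [4] = 17, [6] = -28406, [10] = 5, elsewhere 5}, h = -2, n = 3, the precondition holds but the weakest precondition fails.
Answer: invalid


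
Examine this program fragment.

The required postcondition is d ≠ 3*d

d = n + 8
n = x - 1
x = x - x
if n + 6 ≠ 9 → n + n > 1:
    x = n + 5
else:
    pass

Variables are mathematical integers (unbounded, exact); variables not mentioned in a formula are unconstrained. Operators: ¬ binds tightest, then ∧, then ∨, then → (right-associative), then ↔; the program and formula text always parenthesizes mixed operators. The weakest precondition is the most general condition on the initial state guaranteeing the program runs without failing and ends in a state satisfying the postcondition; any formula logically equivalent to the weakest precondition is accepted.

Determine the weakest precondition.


Working backward. After the program, the postcondition d ≠ 3*d must hold; in canonical form it is 2*d ≠ 0.
Then branch requires 2*d ≠ 0; else branch requires 2*d ≠ 0.
Before the if: ((n ≠ 3 → 2*n > 1) → 2*d ≠ 0) ∧ ((¬(n ≠ 3 → 2*n > 1)) → 2*d ≠ 0)
Before x := x - x: ((n ≠ 3 → 2*n > 1) → 2*d ≠ 0) ∧ ((¬(n ≠ 3 → 2*n > 1)) → 2*d ≠ 0)
Before n := x - 1: ((x ≠ 4 → 2*x > 3) → 2*d ≠ 0) ∧ ((¬(x ≠ 4 → 2*x > 3)) → 2*d ≠ 0)
Before d := n + 8: ((x ≠ 4 → 2*x > 3) → 2*n ≠ -16) ∧ ((¬(x ≠ 4 → 2*x > 3)) → 2*n ≠ -16)
Answer: WP = ((x ≠ 4 → 2*x > 3) → 2*n ≠ -16) ∧ ((¬(x ≠ 4 → 2*x > 3)) → 2*n ≠ -16)


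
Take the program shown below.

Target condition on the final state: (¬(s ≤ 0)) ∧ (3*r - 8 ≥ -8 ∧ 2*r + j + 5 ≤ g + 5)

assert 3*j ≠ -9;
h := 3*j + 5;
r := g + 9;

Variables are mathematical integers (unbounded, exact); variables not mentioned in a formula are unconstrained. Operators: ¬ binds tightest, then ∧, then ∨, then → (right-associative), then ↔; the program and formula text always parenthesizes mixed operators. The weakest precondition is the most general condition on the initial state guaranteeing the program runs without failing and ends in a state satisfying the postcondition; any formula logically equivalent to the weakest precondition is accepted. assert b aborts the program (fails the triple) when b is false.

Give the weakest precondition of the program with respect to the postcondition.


Working backward. After the program, the postcondition (¬(s ≤ 0)) ∧ (3*r - 8 ≥ -8 ∧ 2*r + j + 5 ≤ g + 5) must hold; in canonical form it is (¬(s ≤ 0)) ∧ 3*r ≥ 0 ∧ j + 2*r ≤ g.
Before r := g + 9: (¬(s ≤ 0)) ∧ 3*g ≥ -27 ∧ g + j ≤ -18
Before h := 3*j + 5: (¬(s ≤ 0)) ∧ 3*g ≥ -27 ∧ g + j ≤ -18
Before assert 3*j ≠ -9: 3*j ≠ -9 ∧ (¬(s ≤ 0)) ∧ 3*g ≥ -27 ∧ g + j ≤ -18
Answer: WP = 3*j ≠ -9 ∧ (¬(s ≤ 0)) ∧ 3*g ≥ -27 ∧ g + j ≤ -18


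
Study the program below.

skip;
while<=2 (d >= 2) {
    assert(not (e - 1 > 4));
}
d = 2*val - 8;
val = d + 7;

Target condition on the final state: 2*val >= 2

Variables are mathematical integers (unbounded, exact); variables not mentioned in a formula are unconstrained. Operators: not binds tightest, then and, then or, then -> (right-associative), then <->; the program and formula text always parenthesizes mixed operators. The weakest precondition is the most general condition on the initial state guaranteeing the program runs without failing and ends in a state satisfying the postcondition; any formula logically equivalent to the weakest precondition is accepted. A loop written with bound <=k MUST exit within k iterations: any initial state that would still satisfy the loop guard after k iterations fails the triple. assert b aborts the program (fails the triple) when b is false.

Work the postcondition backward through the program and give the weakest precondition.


Working backward. After the program, 2*val >= 2 must hold.
Before val := d + 7: 2*d >= -12
Before d := 2*val - 8: 4*val >= 4
Before the loop (bound <=2), unroll the exhaustion recursion (WP_0 = exit-now case; WP_j = one more guarded iteration, up to j = 2):
  WP_0: (not (d >= 2)) and 4*val >= 4
  WP_1: (d >= 2 -> ((not (e > 5)) and (not (d >= 2)) and 4*val >= 4)) and ((not (d >= 2)) -> 4*val >= 4)
  WP_2: (d >= 2 -> ((not (e > 5)) and (d >= 2 -> ((not (e > 5)) and (not (d >= 2)) and 4*val >= 4)) and ((not (d >= 2)) -> 4*val >= 4))) and ((not (d >= 2)) -> 4*val >= 4)
So before the loop: (d >= 2 -> ((not (e > 5)) and (d >= 2 -> ((not (e > 5)) and (not (d >= 2)) and 4*val >= 4)) and ((not (d >= 2)) -> 4*val >= 4))) and ((not (d >= 2)) -> 4*val >= 4)
Before skip: (d >= 2 -> ((not (e > 5)) and (d >= 2 -> ((not (e > 5)) and (not (d >= 2)) and 4*val >= 4)) and ((not (d >= 2)) -> 4*val >= 4))) and ((not (d >= 2)) -> 4*val >= 4)
Answer: WP = (d >= 2 -> ((not (e > 5)) and (d >= 2 -> ((not (e > 5)) and (not (d >= 2)) and 4*val >= 4)) and ((not (d >= 2)) -> 4*val >= 4))) and ((not (d >= 2)) -> 4*val >= 4)


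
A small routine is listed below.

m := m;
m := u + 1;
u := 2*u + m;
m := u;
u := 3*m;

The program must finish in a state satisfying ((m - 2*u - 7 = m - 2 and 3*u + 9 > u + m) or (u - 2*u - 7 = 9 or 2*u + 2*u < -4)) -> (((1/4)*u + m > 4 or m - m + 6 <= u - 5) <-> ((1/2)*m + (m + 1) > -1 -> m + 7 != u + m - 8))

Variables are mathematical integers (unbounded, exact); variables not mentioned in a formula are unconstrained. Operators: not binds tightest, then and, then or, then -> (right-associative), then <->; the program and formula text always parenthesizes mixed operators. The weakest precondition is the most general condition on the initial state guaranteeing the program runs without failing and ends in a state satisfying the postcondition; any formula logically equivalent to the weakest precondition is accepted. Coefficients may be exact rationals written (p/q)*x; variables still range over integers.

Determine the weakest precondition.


Working backward. After the program, the postcondition ((m - 2*u - 7 = m - 2 and 3*u + 9 > u + m) or (u - 2*u - 7 = 9 or 2*u + 2*u < -4)) -> (((1/4)*u + m > 4 or m - m + 6 <= u - 5) <-> ((1/2)*m + (m + 1) > -1 -> m + 7 != u + m - 8)) must hold; in canonical form it is ((2*u = -5 and 2*u > m - 9) or u = -16 or 4*u < -4) -> ((m + (1/4)*u > 4 or u >= 11) <-> ((3/2)*m > -2 -> u != 15)).
Before u := 3*m: ((6*m = -5 and 5*m > -9) or 3*m = -16 or 12*m < -4) -> (((7/4)*m > 4 or 3*m >= 11) <-> ((3/2)*m > -2 -> 3*m != 15))
Before m := u: ((6*u = -5 and 5*u > -9) or 3*u = -16 or 12*u < -4) -> (((7/4)*u > 4 or 3*u >= 11) <-> ((3/2)*u > -2 -> 3*u != 15))
Before u := 2*u + m: ((6*m + 12*u = -5 and 5*m + 10*u > -9) or 3*m + 6*u = -16 or 12*m + 24*u < -4) -> (((7/4)*m + (7/2)*u > 4 or 3*m + 6*u >= 11) <-> ((3/2)*m + 3*u > -2 -> 3*m + 6*u != 15))
Before m := u + 1: ((18*u = -11 and 15*u > -14) or 9*u = -19 or 36*u < -16) -> (((21/4)*u > 9/4 or 9*u >= 8) <-> ((9/2)*u > -7/2 -> 9*u != 12))
Before m := m: ((18*u = -11 and 15*u > -14) or 9*u = -19 or 36*u < -16) -> (((21/4)*u > 9/4 or 9*u >= 8) <-> ((9/2)*u > -7/2 -> 9*u != 12))
Answer: WP = ((18*u = -11 and 15*u > -14) or 9*u = -19 or 36*u < -16) -> (((21/4)*u > 9/4 or 9*u >= 8) <-> ((9/2)*u > -7/2 -> 9*u != 12))


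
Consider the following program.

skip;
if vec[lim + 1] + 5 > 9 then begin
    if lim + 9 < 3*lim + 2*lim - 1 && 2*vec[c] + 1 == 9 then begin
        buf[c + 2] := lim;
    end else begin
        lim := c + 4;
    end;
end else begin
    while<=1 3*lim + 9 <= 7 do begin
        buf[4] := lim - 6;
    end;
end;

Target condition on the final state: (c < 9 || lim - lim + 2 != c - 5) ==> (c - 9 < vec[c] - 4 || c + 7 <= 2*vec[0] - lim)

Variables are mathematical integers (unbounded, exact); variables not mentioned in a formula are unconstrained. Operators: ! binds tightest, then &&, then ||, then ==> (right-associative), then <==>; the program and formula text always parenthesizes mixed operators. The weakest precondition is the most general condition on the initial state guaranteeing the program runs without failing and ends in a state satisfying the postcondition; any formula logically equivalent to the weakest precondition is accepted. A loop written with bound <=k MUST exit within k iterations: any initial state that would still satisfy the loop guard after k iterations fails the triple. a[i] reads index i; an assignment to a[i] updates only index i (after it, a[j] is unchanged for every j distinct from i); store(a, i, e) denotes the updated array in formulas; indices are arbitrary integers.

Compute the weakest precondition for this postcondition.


Working backward. After the program, the postcondition (c < 9 || lim - lim + 2 != c - 5) ==> (c - 9 < vec[c] - 4 || c + 7 <= 2*vec[0] - lim) must hold; in canonical form it is (c < 9 || c != 7) ==> (c < vec[c] + 5 || c + lim <= 2*vec[0] - 7).
Then branch requires ((4*lim > 10 && 2*vec[c] == 8) ==> ((c < 9 || c != 7) ==> (c < vec[c] + 5 || c + lim <= 2*vec[0] - 7))) && ((!(4*lim > 10 && 2*vec[c] == 8)) ==> ((c < 9 || c != 7) ==> (c < vec[c] + 5 || 2*c <= 2*vec[0] - 11))); else branch requires (3*lim <= -2 ==> ((!(3*lim <= -2)) && ((c < 9 || c != 7) ==> (c < vec[c] + 5 || c + lim <= 2*vec[0] - 7)))) && ((!(3*lim <= -2)) ==> ((c < 9 || c != 7) ==> (c < vec[c] + 5 || c + lim <= 2*vec[0] - 7))).
Before the if: (vec[lim + 1] > 4 ==> (((4*lim > 10 && 2*vec[c] == 8) ==> ((c < 9 || c != 7) ==> (c < vec[c] + 5 || c + lim <= 2*vec[0] - 7))) && ((!(4*lim > 10 && 2*vec[c] == 8)) ==> ((c < 9 || c != 7) ==> (c < vec[c] + 5 || 2*c <= 2*vec[0] - 11))))) && ((!(vec[lim + 1] > 4)) ==> ((3*lim <= -2 ==> ((!(3*lim <= -2)) && ((c < 9 || c != 7) ==> (c < vec[c] + 5 || c + lim <= 2*vec[0] - 7)))) && ((!(3*lim <= -2)) ==> ((c < 9 || c != 7) ==> (c < vec[c] + 5 || c + lim <= 2*vec[0] - 7)))))
Before skip: (vec[lim + 1] > 4 ==> (((4*lim > 10 && 2*vec[c] == 8) ==> ((c < 9 || c != 7) ==> (c < vec[c] + 5 || c + lim <= 2*vec[0] - 7))) && ((!(4*lim > 10 && 2*vec[c] == 8)) ==> ((c < 9 || c != 7) ==> (c < vec[c] + 5 || 2*c <= 2*vec[0] - 11))))) && ((!(vec[lim + 1] > 4)) ==> ((3*lim <= -2 ==> ((!(3*lim <= -2)) && ((c < 9 || c != 7) ==> (c < vec[c] + 5 || c + lim <= 2*vec[0] - 7)))) && ((!(3*lim <= -2)) ==> ((c < 9 || c != 7) ==> (c < vec[c] + 5 || c + lim <= 2*vec[0] - 7)))))
Answer: WP = (vec[lim + 1] > 4 ==> (((4*lim > 10 && 2*vec[c] == 8) ==> ((c < 9 || c != 7) ==> (c < vec[c] + 5 || c + lim <= 2*vec[0] - 7))) && ((!(4*lim > 10 && 2*vec[c] == 8)) ==> ((c < 9 || c != 7) ==> (c < vec[c] + 5 || 2*c <= 2*vec[0] - 11))))) && ((!(vec[lim + 1] > 4)) ==> ((3*lim <= -2 ==> ((!(3*lim <= -2)) && ((c < 9 || c != 7) ==> (c < vec[c] + 5 || c + lim <= 2*vec[0] - 7)))) && ((!(3*lim <= -2)) ==> ((c < 9 || c != 7) ==> (c < vec[c] + 5 || c + lim <= 2*vec[0] - 7)))))


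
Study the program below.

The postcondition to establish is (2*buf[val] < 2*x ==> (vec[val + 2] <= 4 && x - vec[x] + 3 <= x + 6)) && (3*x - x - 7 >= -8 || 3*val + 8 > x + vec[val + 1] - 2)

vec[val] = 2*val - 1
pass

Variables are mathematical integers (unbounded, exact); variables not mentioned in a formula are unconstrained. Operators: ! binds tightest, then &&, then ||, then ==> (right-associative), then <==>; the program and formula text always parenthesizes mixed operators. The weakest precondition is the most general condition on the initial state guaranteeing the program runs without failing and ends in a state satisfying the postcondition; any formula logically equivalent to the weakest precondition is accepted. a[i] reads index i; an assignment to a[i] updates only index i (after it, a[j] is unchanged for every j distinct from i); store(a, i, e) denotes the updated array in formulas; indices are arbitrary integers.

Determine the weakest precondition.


Working backward. After the program, the postcondition (2*buf[val] < 2*x ==> (vec[val + 2] <= 4 && x - vec[x] + 3 <= x + 6)) && (3*x - x - 7 >= -8 || 3*val + 8 > x + vec[val + 1] - 2) must hold; in canonical form it is (2*buf[val] < 2*x ==> (vec[val + 2] <= 4 && vec[x] >= -3)) && (2*x >= -1 || 3*val > vec[val + 1] + x - 10).
Before skip: (2*buf[val] < 2*x ==> (vec[val + 2] <= 4 && vec[x] >= -3)) && (2*x >= -1 || 3*val > vec[val + 1] + x - 10)
Before vec[val] := 2*val - 1: (2*buf[val] < 2*x ==> (store(vec, val, 2*val - 1)[val + 2] <= 4 && store(vec, val, 2*val - 1)[x] >= -3)) && (2*x >= -1 || 3*val > store(vec, val, 2*val - 1)[val + 1] + x - 10)
Answer: WP = (2*buf[val] < 2*x ==> (store(vec, val, 2*val - 1)[val + 2] <= 4 && store(vec, val, 2*val - 1)[x] >= -3)) && (2*x >= -1 || 3*val > store(vec, val, 2*val - 1)[val + 1] + x - 10)


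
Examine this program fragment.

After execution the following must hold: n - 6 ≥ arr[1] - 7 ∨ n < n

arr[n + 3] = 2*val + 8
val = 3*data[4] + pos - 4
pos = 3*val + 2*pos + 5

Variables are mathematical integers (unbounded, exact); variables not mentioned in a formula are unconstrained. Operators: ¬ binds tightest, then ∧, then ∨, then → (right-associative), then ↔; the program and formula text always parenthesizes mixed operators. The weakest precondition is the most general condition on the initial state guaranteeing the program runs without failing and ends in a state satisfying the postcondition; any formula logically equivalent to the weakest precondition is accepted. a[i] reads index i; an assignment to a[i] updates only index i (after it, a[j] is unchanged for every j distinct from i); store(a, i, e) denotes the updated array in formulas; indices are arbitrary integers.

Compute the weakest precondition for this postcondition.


Working backward. After the program, the postcondition n - 6 ≥ arr[1] - 7 ∨ n < n must hold; in canonical form it is n ≥ arr[1] - 1.
Before pos := 3*val + 2*pos + 5: n ≥ arr[1] - 1
Before val := 3*data[4] + pos - 4: n ≥ arr[1] - 1
Before arr[n + 3] := 2*val + 8: n ≥ store(arr, n + 3, 2*val + 8)[1] - 1
Answer: WP = n ≥ store(arr, n + 3, 2*val + 8)[1] - 1


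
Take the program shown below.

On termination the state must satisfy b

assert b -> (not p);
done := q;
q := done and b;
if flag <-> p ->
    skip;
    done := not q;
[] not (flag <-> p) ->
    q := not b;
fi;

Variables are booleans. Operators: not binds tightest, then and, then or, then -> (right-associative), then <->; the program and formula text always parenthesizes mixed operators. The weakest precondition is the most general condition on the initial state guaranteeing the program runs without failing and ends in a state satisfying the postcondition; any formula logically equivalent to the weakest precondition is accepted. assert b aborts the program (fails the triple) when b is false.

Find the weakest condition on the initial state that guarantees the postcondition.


Working backward. After the program, b must hold.
Then branch requires b; else branch requires b.
Before the if: ((flag <-> p) -> b) and ((not (flag <-> p)) -> b)
Before q := done and b: ((flag <-> p) -> b) and ((not (flag <-> p)) -> b)
Before done := q: ((flag <-> p) -> b) and ((not (flag <-> p)) -> b)
Before assert b -> (not p): (b -> (not p)) and ((flag <-> p) -> b) and ((not (flag <-> p)) -> b)
Answer: WP = (b -> (not p)) and ((flag <-> p) -> b) and ((not (flag <-> p)) -> b)


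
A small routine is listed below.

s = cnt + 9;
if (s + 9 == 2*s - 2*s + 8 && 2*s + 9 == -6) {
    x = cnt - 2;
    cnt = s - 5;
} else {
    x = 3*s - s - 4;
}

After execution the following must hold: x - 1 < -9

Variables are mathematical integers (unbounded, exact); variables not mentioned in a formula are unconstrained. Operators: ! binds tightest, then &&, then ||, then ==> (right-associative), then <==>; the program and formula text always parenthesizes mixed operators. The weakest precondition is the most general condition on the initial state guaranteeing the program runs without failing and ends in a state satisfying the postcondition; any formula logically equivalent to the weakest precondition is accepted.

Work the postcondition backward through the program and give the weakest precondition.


Working backward. After the program, the postcondition x - 1 < -9 must hold; in canonical form it is x < -8.
Then branch requires cnt < -6; else branch requires 2*s < -4.
Before the if: ((s == -1 && 2*s == -15) ==> cnt < -6) && ((!(s == -1 && 2*s == -15)) ==> 2*s < -4)
Before s := cnt + 9: ((cnt == -10 && 2*cnt == -33) ==> cnt < -6) && ((!(cnt == -10 && 2*cnt == -33)) ==> 2*cnt < -22)
Answer: WP = ((cnt == -10 && 2*cnt == -33) ==> cnt < -6) && ((!(cnt == -10 && 2*cnt == -33)) ==> 2*cnt < -22)


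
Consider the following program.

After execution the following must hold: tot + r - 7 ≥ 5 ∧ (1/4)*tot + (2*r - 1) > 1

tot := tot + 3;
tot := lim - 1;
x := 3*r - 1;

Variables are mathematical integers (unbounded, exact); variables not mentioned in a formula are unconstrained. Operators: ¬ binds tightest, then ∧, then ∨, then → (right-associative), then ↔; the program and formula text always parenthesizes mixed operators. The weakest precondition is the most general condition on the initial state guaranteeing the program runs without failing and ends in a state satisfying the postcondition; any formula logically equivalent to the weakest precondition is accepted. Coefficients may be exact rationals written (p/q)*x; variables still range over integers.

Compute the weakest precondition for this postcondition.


Working backward. After the program, the postcondition tot + r - 7 ≥ 5 ∧ (1/4)*tot + (2*r - 1) > 1 must hold; in canonical form it is r + tot ≥ 12 ∧ 2*r + (1/4)*tot > 2.
Before x := 3*r - 1: r + tot ≥ 12 ∧ 2*r + (1/4)*tot > 2
Before tot := lim - 1: lim + r ≥ 13 ∧ (1/4)*lim + 2*r > 9/4
Before tot := tot + 3: lim + r ≥ 13 ∧ (1/4)*lim + 2*r > 9/4
Answer: WP = lim + r ≥ 13 ∧ (1/4)*lim + 2*r > 9/4


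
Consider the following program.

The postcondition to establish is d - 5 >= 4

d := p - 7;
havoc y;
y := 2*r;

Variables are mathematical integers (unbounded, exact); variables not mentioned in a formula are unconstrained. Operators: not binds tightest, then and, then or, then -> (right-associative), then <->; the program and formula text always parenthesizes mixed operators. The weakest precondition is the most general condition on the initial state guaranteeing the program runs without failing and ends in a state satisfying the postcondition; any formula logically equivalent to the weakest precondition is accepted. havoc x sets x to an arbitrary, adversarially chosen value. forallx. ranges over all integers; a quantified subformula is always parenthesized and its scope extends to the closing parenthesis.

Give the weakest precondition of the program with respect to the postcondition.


Working backward. After the program, the postcondition d - 5 >= 4 must hold; in canonical form it is d >= 9.
Before y := 2*r: d >= 9
Before havoc y: d >= 9
Before d := p - 7: p >= 16
Answer: WP = p >= 16
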